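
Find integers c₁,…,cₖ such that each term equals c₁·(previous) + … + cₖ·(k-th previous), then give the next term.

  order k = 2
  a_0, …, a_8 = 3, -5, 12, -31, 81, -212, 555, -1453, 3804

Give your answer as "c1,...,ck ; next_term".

-3,-1 ; -9959

  a_2 = -3·-5 + -1·3 = 12
  a_3 = -3·12 + -1·-5 = -31
  a_4 = -3·-31 + -1·12 = 81
  a_5 = -3·81 + -1·-31 = -212
  a_6 = -3·-212 + -1·81 = 555
  a_7 = -3·555 + -1·-212 = -1453
  a_8 = -3·-1453 + -1·555 = 3804
  a_9 = -3·3804 + -1·-1453 = -9959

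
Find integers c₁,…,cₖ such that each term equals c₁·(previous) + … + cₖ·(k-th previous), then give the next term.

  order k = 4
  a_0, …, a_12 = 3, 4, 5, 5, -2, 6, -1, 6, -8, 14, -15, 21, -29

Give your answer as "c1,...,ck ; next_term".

-1,0,0,1 ; 43

  a_4 = -1·5 + 0·5 + 0·4 + 1·3 = -2
  a_5 = -1·-2 + 0·5 + 0·5 + 1·4 = 6
  a_6 = -1·6 + 0·-2 + 0·5 + 1·5 = -1
  a_7 = -1·-1 + 0·6 + 0·-2 + 1·5 = 6
  a_8 = -1·6 + 0·-1 + 0·6 + 1·-2 = -8
  a_9 = -1·-8 + 0·6 + 0·-1 + 1·6 = 14
  a_10 = -1·14 + 0·-8 + 0·6 + 1·-1 = -15
  a_11 = -1·-15 + 0·14 + 0·-8 + 1·6 = 21
  a_12 = -1·21 + 0·-15 + 0·14 + 1·-8 = -29
  a_13 = -1·-29 + 0·21 + 0·-15 + 1·14 = 43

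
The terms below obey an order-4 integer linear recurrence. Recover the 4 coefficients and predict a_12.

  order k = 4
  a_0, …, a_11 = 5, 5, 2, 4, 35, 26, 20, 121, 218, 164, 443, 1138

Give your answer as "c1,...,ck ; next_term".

  a_4 = 0·4 + 0·2 + 3·5 + 4·5 = 35
  a_5 = 0·35 + 0·4 + 3·2 + 4·5 = 26
  a_6 = 0·26 + 0·35 + 3·4 + 4·2 = 20
  a_7 = 0·20 + 0·26 + 3·35 + 4·4 = 121
  a_8 = 0·121 + 0·20 + 3·26 + 4·35 = 218
  a_9 = 0·218 + 0·121 + 3·20 + 4·26 = 164
  a_10 = 0·164 + 0·218 + 3·121 + 4·20 = 443
  a_11 = 0·443 + 0·164 + 3·218 + 4·121 = 1138
  a_12 = 0·1138 + 0·443 + 3·164 + 4·218 = 1364

0,0,3,4 ; 1364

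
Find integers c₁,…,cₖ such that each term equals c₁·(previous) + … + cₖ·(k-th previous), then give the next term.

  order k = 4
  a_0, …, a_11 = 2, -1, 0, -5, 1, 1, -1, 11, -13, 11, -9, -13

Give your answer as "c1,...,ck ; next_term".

-1,0,0,-2 ; 39

  a_4 = -1·-5 + 0·0 + 0·-1 + -2·2 = 1
  a_5 = -1·1 + 0·-5 + 0·0 + -2·-1 = 1
  a_6 = -1·1 + 0·1 + 0·-5 + -2·0 = -1
  a_7 = -1·-1 + 0·1 + 0·1 + -2·-5 = 11
  a_8 = -1·11 + 0·-1 + 0·1 + -2·1 = -13
  a_9 = -1·-13 + 0·11 + 0·-1 + -2·1 = 11
  a_10 = -1·11 + 0·-13 + 0·11 + -2·-1 = -9
  a_11 = -1·-9 + 0·11 + 0·-13 + -2·11 = -13
  a_12 = -1·-13 + 0·-9 + 0·11 + -2·-13 = 39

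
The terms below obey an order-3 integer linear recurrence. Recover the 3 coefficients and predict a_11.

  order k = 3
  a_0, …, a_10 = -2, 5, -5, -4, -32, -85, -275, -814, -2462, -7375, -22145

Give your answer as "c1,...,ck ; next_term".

  a_3 = 3·-5 + 1·5 + -3·-2 = -4
  a_4 = 3·-4 + 1·-5 + -3·5 = -32
  a_5 = 3·-32 + 1·-4 + -3·-5 = -85
  a_6 = 3·-85 + 1·-32 + -3·-4 = -275
  a_7 = 3·-275 + 1·-85 + -3·-32 = -814
  a_8 = 3·-814 + 1·-275 + -3·-85 = -2462
  a_9 = 3·-2462 + 1·-814 + -3·-275 = -7375
  a_10 = 3·-7375 + 1·-2462 + -3·-814 = -22145
  a_11 = 3·-22145 + 1·-7375 + -3·-2462 = -66424

3,1,-3 ; -66424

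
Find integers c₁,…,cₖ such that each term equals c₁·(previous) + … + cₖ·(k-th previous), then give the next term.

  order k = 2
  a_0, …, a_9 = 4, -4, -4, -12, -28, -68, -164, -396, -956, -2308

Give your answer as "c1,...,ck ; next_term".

  a_2 = 2·-4 + 1·4 = -4
  a_3 = 2·-4 + 1·-4 = -12
  a_4 = 2·-12 + 1·-4 = -28
  a_5 = 2·-28 + 1·-12 = -68
  a_6 = 2·-68 + 1·-28 = -164
  a_7 = 2·-164 + 1·-68 = -396
  a_8 = 2·-396 + 1·-164 = -956
  a_9 = 2·-956 + 1·-396 = -2308
  a_10 = 2·-2308 + 1·-956 = -5572

2,1 ; -5572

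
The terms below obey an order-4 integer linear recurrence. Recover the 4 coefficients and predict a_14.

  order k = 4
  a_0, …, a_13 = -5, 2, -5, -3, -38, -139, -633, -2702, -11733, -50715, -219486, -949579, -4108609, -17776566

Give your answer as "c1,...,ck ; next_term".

4,2,-3,2 ; -76913717

  a_4 = 4·-3 + 2·-5 + -3·2 + 2·-5 = -38
  a_5 = 4·-38 + 2·-3 + -3·-5 + 2·2 = -139
  a_6 = 4·-139 + 2·-38 + -3·-3 + 2·-5 = -633
  a_7 = 4·-633 + 2·-139 + -3·-38 + 2·-3 = -2702
  a_8 = 4·-2702 + 2·-633 + -3·-139 + 2·-38 = -11733
  a_9 = 4·-11733 + 2·-2702 + -3·-633 + 2·-139 = -50715
  a_10 = 4·-50715 + 2·-11733 + -3·-2702 + 2·-633 = -219486
  a_11 = 4·-219486 + 2·-50715 + -3·-11733 + 2·-2702 = -949579
  a_12 = 4·-949579 + 2·-219486 + -3·-50715 + 2·-11733 = -4108609
  a_13 = 4·-4108609 + 2·-949579 + -3·-219486 + 2·-50715 = -17776566
  a_14 = 4·-17776566 + 2·-4108609 + -3·-949579 + 2·-219486 = -76913717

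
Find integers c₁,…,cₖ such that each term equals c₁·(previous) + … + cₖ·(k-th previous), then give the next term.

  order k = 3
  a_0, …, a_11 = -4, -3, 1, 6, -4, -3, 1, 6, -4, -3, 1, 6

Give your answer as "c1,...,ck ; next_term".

-1,-1,-1 ; -4

  a_3 = -1·1 + -1·-3 + -1·-4 = 6
  a_4 = -1·6 + -1·1 + -1·-3 = -4
  a_5 = -1·-4 + -1·6 + -1·1 = -3
  a_6 = -1·-3 + -1·-4 + -1·6 = 1
  a_7 = -1·1 + -1·-3 + -1·-4 = 6
  a_8 = -1·6 + -1·1 + -1·-3 = -4
  a_9 = -1·-4 + -1·6 + -1·1 = -3
  a_10 = -1·-3 + -1·-4 + -1·6 = 1
  a_11 = -1·1 + -1·-3 + -1·-4 = 6
  a_12 = -1·6 + -1·1 + -1·-3 = -4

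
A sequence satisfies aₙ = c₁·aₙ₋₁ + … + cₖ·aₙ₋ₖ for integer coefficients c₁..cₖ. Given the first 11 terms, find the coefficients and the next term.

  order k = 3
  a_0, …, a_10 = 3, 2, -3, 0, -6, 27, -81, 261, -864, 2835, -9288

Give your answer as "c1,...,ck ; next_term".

  a_3 = -3·-3 + 0·2 + -3·3 = 0
  a_4 = -3·0 + 0·-3 + -3·2 = -6
  a_5 = -3·-6 + 0·0 + -3·-3 = 27
  a_6 = -3·27 + 0·-6 + -3·0 = -81
  a_7 = -3·-81 + 0·27 + -3·-6 = 261
  a_8 = -3·261 + 0·-81 + -3·27 = -864
  a_9 = -3·-864 + 0·261 + -3·-81 = 2835
  a_10 = -3·2835 + 0·-864 + -3·261 = -9288
  a_11 = -3·-9288 + 0·2835 + -3·-864 = 30456

-3,0,-3 ; 30456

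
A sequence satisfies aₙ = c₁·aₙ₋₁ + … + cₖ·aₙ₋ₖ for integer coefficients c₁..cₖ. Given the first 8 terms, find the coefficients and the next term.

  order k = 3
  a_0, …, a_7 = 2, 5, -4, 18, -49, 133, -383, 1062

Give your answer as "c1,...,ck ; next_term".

-1,4,-3 ; -2993

  a_3 = -1·-4 + 4·5 + -3·2 = 18
  a_4 = -1·18 + 4·-4 + -3·5 = -49
  a_5 = -1·-49 + 4·18 + -3·-4 = 133
  a_6 = -1·133 + 4·-49 + -3·18 = -383
  a_7 = -1·-383 + 4·133 + -3·-49 = 1062
  a_8 = -1·1062 + 4·-383 + -3·133 = -2993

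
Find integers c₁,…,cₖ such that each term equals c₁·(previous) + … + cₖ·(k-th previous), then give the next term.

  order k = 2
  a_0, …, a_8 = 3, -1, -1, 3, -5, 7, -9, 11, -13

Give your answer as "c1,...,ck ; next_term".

  a_2 = -2·-1 + -1·3 = -1
  a_3 = -2·-1 + -1·-1 = 3
  a_4 = -2·3 + -1·-1 = -5
  a_5 = -2·-5 + -1·3 = 7
  a_6 = -2·7 + -1·-5 = -9
  a_7 = -2·-9 + -1·7 = 11
  a_8 = -2·11 + -1·-9 = -13
  a_9 = -2·-13 + -1·11 = 15

-2,-1 ; 15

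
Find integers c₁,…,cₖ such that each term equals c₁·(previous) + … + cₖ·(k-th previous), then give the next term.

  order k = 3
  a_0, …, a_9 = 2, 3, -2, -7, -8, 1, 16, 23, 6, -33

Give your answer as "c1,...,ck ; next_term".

1,-1,-1 ; -62

  a_3 = 1·-2 + -1·3 + -1·2 = -7
  a_4 = 1·-7 + -1·-2 + -1·3 = -8
  a_5 = 1·-8 + -1·-7 + -1·-2 = 1
  a_6 = 1·1 + -1·-8 + -1·-7 = 16
  a_7 = 1·16 + -1·1 + -1·-8 = 23
  a_8 = 1·23 + -1·16 + -1·1 = 6
  a_9 = 1·6 + -1·23 + -1·16 = -33
  a_10 = 1·-33 + -1·6 + -1·23 = -62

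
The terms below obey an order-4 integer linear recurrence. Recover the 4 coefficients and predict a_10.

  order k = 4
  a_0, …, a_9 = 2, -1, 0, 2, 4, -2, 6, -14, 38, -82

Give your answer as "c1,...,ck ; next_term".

-1,2,-2,2 ; 198

  a_4 = -1·2 + 2·0 + -2·-1 + 2·2 = 4
  a_5 = -1·4 + 2·2 + -2·0 + 2·-1 = -2
  a_6 = -1·-2 + 2·4 + -2·2 + 2·0 = 6
  a_7 = -1·6 + 2·-2 + -2·4 + 2·2 = -14
  a_8 = -1·-14 + 2·6 + -2·-2 + 2·4 = 38
  a_9 = -1·38 + 2·-14 + -2·6 + 2·-2 = -82
  a_10 = -1·-82 + 2·38 + -2·-14 + 2·6 = 198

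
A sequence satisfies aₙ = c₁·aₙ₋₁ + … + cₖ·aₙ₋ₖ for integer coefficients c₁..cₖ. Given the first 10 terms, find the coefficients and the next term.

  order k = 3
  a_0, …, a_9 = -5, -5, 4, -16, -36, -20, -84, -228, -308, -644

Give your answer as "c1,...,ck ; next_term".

  a_3 = 1·4 + 0·-5 + 4·-5 = -16
  a_4 = 1·-16 + 0·4 + 4·-5 = -36
  a_5 = 1·-36 + 0·-16 + 4·4 = -20
  a_6 = 1·-20 + 0·-36 + 4·-16 = -84
  a_7 = 1·-84 + 0·-20 + 4·-36 = -228
  a_8 = 1·-228 + 0·-84 + 4·-20 = -308
  a_9 = 1·-308 + 0·-228 + 4·-84 = -644
  a_10 = 1·-644 + 0·-308 + 4·-228 = -1556

1,0,4 ; -1556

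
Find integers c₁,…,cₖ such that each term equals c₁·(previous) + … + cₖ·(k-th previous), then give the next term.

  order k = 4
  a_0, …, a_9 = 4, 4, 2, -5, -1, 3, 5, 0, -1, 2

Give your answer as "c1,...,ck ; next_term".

  a_4 = 1·-5 + 0·2 + 0·4 + 1·4 = -1
  a_5 = 1·-1 + 0·-5 + 0·2 + 1·4 = 3
  a_6 = 1·3 + 0·-1 + 0·-5 + 1·2 = 5
  a_7 = 1·5 + 0·3 + 0·-1 + 1·-5 = 0
  a_8 = 1·0 + 0·5 + 0·3 + 1·-1 = -1
  a_9 = 1·-1 + 0·0 + 0·5 + 1·3 = 2
  a_10 = 1·2 + 0·-1 + 0·0 + 1·5 = 7

1,0,0,1 ; 7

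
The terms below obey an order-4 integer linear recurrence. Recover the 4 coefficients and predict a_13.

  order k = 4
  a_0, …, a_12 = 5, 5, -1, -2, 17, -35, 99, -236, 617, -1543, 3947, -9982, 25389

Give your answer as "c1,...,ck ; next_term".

-2,2,2,1 ; -64391

  a_4 = -2·-2 + 2·-1 + 2·5 + 1·5 = 17
  a_5 = -2·17 + 2·-2 + 2·-1 + 1·5 = -35
  a_6 = -2·-35 + 2·17 + 2·-2 + 1·-1 = 99
  a_7 = -2·99 + 2·-35 + 2·17 + 1·-2 = -236
  a_8 = -2·-236 + 2·99 + 2·-35 + 1·17 = 617
  a_9 = -2·617 + 2·-236 + 2·99 + 1·-35 = -1543
  a_10 = -2·-1543 + 2·617 + 2·-236 + 1·99 = 3947
  a_11 = -2·3947 + 2·-1543 + 2·617 + 1·-236 = -9982
  a_12 = -2·-9982 + 2·3947 + 2·-1543 + 1·617 = 25389
  a_13 = -2·25389 + 2·-9982 + 2·3947 + 1·-1543 = -64391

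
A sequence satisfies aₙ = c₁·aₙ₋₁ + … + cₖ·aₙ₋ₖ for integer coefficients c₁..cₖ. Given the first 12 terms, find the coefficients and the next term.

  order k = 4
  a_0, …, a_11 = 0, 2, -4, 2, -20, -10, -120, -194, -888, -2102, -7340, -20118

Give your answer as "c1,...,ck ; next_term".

  a_4 = 2·2 + 4·-4 + -4·2 + 3·0 = -20
  a_5 = 2·-20 + 4·2 + -4·-4 + 3·2 = -10
  a_6 = 2·-10 + 4·-20 + -4·2 + 3·-4 = -120
  a_7 = 2·-120 + 4·-10 + -4·-20 + 3·2 = -194
  a_8 = 2·-194 + 4·-120 + -4·-10 + 3·-20 = -888
  a_9 = 2·-888 + 4·-194 + -4·-120 + 3·-10 = -2102
  a_10 = 2·-2102 + 4·-888 + -4·-194 + 3·-120 = -7340
  a_11 = 2·-7340 + 4·-2102 + -4·-888 + 3·-194 = -20118
  a_12 = 2·-20118 + 4·-7340 + -4·-2102 + 3·-888 = -63852

2,4,-4,3 ; -63852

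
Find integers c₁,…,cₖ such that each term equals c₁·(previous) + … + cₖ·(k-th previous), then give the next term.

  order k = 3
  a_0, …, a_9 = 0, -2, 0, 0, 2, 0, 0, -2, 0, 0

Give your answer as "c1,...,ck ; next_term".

0,0,-1 ; 2

  a_3 = 0·0 + 0·-2 + -1·0 = 0
  a_4 = 0·0 + 0·0 + -1·-2 = 2
  a_5 = 0·2 + 0·0 + -1·0 = 0
  a_6 = 0·0 + 0·2 + -1·0 = 0
  a_7 = 0·0 + 0·0 + -1·2 = -2
  a_8 = 0·-2 + 0·0 + -1·0 = 0
  a_9 = 0·0 + 0·-2 + -1·0 = 0
  a_10 = 0·0 + 0·0 + -1·-2 = 2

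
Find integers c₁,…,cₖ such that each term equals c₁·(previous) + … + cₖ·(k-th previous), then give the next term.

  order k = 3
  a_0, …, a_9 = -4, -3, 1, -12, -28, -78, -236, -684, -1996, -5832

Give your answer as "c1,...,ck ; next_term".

  a_3 = 2·1 + 2·-3 + 2·-4 = -12
  a_4 = 2·-12 + 2·1 + 2·-3 = -28
  a_5 = 2·-28 + 2·-12 + 2·1 = -78
  a_6 = 2·-78 + 2·-28 + 2·-12 = -236
  a_7 = 2·-236 + 2·-78 + 2·-28 = -684
  a_8 = 2·-684 + 2·-236 + 2·-78 = -1996
  a_9 = 2·-1996 + 2·-684 + 2·-236 = -5832
  a_10 = 2·-5832 + 2·-1996 + 2·-684 = -17024

2,2,2 ; -17024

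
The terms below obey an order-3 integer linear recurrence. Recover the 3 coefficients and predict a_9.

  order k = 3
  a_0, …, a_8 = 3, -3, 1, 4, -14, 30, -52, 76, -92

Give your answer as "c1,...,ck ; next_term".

-2,0,2 ; 80

  a_3 = -2·1 + 0·-3 + 2·3 = 4
  a_4 = -2·4 + 0·1 + 2·-3 = -14
  a_5 = -2·-14 + 0·4 + 2·1 = 30
  a_6 = -2·30 + 0·-14 + 2·4 = -52
  a_7 = -2·-52 + 0·30 + 2·-14 = 76
  a_8 = -2·76 + 0·-52 + 2·30 = -92
  a_9 = -2·-92 + 0·76 + 2·-52 = 80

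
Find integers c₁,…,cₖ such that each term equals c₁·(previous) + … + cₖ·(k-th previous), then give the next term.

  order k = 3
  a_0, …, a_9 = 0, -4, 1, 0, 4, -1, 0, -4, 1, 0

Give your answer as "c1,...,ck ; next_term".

  a_3 = 0·1 + 0·-4 + -1·0 = 0
  a_4 = 0·0 + 0·1 + -1·-4 = 4
  a_5 = 0·4 + 0·0 + -1·1 = -1
  a_6 = 0·-1 + 0·4 + -1·0 = 0
  a_7 = 0·0 + 0·-1 + -1·4 = -4
  a_8 = 0·-4 + 0·0 + -1·-1 = 1
  a_9 = 0·1 + 0·-4 + -1·0 = 0
  a_10 = 0·0 + 0·1 + -1·-4 = 4

0,0,-1 ; 4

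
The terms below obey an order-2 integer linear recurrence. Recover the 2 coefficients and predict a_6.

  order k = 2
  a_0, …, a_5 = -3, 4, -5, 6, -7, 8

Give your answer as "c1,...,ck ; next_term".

  a_2 = -2·4 + -1·-3 = -5
  a_3 = -2·-5 + -1·4 = 6
  a_4 = -2·6 + -1·-5 = -7
  a_5 = -2·-7 + -1·6 = 8
  a_6 = -2·8 + -1·-7 = -9

-2,-1 ; -9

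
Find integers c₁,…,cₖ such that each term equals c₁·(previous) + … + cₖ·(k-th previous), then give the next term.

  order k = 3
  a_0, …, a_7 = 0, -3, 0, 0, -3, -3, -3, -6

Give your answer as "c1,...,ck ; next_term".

  a_3 = 1·0 + 0·-3 + 1·0 = 0
  a_4 = 1·0 + 0·0 + 1·-3 = -3
  a_5 = 1·-3 + 0·0 + 1·0 = -3
  a_6 = 1·-3 + 0·-3 + 1·0 = -3
  a_7 = 1·-3 + 0·-3 + 1·-3 = -6
  a_8 = 1·-6 + 0·-3 + 1·-3 = -9

1,0,1 ; -9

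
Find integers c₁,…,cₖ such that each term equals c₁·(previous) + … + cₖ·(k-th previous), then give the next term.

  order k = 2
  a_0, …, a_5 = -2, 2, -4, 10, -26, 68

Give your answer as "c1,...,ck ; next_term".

-3,-1 ; -178

  a_2 = -3·2 + -1·-2 = -4
  a_3 = -3·-4 + -1·2 = 10
  a_4 = -3·10 + -1·-4 = -26
  a_5 = -3·-26 + -1·10 = 68
  a_6 = -3·68 + -1·-26 = -178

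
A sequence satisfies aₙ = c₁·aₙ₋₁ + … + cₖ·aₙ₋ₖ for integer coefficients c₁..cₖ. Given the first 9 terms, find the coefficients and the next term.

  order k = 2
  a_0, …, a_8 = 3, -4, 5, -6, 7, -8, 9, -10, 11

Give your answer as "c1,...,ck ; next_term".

-2,-1 ; -12

  a_2 = -2·-4 + -1·3 = 5
  a_3 = -2·5 + -1·-4 = -6
  a_4 = -2·-6 + -1·5 = 7
  a_5 = -2·7 + -1·-6 = -8
  a_6 = -2·-8 + -1·7 = 9
  a_7 = -2·9 + -1·-8 = -10
  a_8 = -2·-10 + -1·9 = 11
  a_9 = -2·11 + -1·-10 = -12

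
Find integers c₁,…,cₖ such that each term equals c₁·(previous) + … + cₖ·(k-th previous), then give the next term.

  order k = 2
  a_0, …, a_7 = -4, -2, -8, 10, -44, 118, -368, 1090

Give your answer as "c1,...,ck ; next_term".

-2,3 ; -3284

  a_2 = -2·-2 + 3·-4 = -8
  a_3 = -2·-8 + 3·-2 = 10
  a_4 = -2·10 + 3·-8 = -44
  a_5 = -2·-44 + 3·10 = 118
  a_6 = -2·118 + 3·-44 = -368
  a_7 = -2·-368 + 3·118 = 1090
  a_8 = -2·1090 + 3·-368 = -3284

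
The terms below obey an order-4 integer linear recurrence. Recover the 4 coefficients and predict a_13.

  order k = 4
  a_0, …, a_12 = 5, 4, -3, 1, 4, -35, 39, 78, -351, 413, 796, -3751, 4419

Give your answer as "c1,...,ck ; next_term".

  a_4 = -1·1 + -3·-3 + 4·4 + -4·5 = 4
  a_5 = -1·4 + -3·1 + 4·-3 + -4·4 = -35
  a_6 = -1·-35 + -3·4 + 4·1 + -4·-3 = 39
  a_7 = -1·39 + -3·-35 + 4·4 + -4·1 = 78
  a_8 = -1·78 + -3·39 + 4·-35 + -4·4 = -351
  a_9 = -1·-351 + -3·78 + 4·39 + -4·-35 = 413
  a_10 = -1·413 + -3·-351 + 4·78 + -4·39 = 796
  a_11 = -1·796 + -3·413 + 4·-351 + -4·78 = -3751
  a_12 = -1·-3751 + -3·796 + 4·413 + -4·-351 = 4419
  a_13 = -1·4419 + -3·-3751 + 4·796 + -4·413 = 8366

-1,-3,4,-4 ; 8366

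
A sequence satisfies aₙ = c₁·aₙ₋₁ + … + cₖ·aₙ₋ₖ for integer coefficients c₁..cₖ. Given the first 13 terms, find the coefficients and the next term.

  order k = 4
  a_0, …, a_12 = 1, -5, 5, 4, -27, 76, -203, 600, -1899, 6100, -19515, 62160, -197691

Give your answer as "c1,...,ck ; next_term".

-4,-3,0,4 ; 628684

  a_4 = -4·4 + -3·5 + 0·-5 + 4·1 = -27
  a_5 = -4·-27 + -3·4 + 0·5 + 4·-5 = 76
  a_6 = -4·76 + -3·-27 + 0·4 + 4·5 = -203
  a_7 = -4·-203 + -3·76 + 0·-27 + 4·4 = 600
  a_8 = -4·600 + -3·-203 + 0·76 + 4·-27 = -1899
  a_9 = -4·-1899 + -3·600 + 0·-203 + 4·76 = 6100
  a_10 = -4·6100 + -3·-1899 + 0·600 + 4·-203 = -19515
  a_11 = -4·-19515 + -3·6100 + 0·-1899 + 4·600 = 62160
  a_12 = -4·62160 + -3·-19515 + 0·6100 + 4·-1899 = -197691
  a_13 = -4·-197691 + -3·62160 + 0·-19515 + 4·6100 = 628684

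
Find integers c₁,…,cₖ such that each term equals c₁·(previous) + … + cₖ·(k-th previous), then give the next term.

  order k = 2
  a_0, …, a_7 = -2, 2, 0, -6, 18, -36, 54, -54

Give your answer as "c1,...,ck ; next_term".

-3,-3 ; 0

  a_2 = -3·2 + -3·-2 = 0
  a_3 = -3·0 + -3·2 = -6
  a_4 = -3·-6 + -3·0 = 18
  a_5 = -3·18 + -3·-6 = -36
  a_6 = -3·-36 + -3·18 = 54
  a_7 = -3·54 + -3·-36 = -54
  a_8 = -3·-54 + -3·54 = 0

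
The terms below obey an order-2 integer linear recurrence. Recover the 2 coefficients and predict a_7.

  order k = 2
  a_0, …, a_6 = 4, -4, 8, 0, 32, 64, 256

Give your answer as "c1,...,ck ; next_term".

2,4 ; 768

  a_2 = 2·-4 + 4·4 = 8
  a_3 = 2·8 + 4·-4 = 0
  a_4 = 2·0 + 4·8 = 32
  a_5 = 2·32 + 4·0 = 64
  a_6 = 2·64 + 4·32 = 256
  a_7 = 2·256 + 4·64 = 768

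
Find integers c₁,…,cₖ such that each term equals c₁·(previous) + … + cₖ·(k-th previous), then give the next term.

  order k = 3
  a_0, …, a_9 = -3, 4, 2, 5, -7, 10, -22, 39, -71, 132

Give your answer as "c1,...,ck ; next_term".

  a_3 = -1·2 + 1·4 + -1·-3 = 5
  a_4 = -1·5 + 1·2 + -1·4 = -7
  a_5 = -1·-7 + 1·5 + -1·2 = 10
  a_6 = -1·10 + 1·-7 + -1·5 = -22
  a_7 = -1·-22 + 1·10 + -1·-7 = 39
  a_8 = -1·39 + 1·-22 + -1·10 = -71
  a_9 = -1·-71 + 1·39 + -1·-22 = 132
  a_10 = -1·132 + 1·-71 + -1·39 = -242

-1,1,-1 ; -242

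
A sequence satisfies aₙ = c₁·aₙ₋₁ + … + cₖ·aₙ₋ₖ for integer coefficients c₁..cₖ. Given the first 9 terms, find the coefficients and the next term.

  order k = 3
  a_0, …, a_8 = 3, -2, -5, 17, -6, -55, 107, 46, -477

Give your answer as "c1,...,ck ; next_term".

-1,-3,2 ; 553

  a_3 = -1·-5 + -3·-2 + 2·3 = 17
  a_4 = -1·17 + -3·-5 + 2·-2 = -6
  a_5 = -1·-6 + -3·17 + 2·-5 = -55
  a_6 = -1·-55 + -3·-6 + 2·17 = 107
  a_7 = -1·107 + -3·-55 + 2·-6 = 46
  a_8 = -1·46 + -3·107 + 2·-55 = -477
  a_9 = -1·-477 + -3·46 + 2·107 = 553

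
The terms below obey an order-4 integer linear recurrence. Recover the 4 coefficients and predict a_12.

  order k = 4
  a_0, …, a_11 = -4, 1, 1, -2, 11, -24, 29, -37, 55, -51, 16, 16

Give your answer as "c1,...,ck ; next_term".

-2,-2,-3,-3 ; -76

  a_4 = -2·-2 + -2·1 + -3·1 + -3·-4 = 11
  a_5 = -2·11 + -2·-2 + -3·1 + -3·1 = -24
  a_6 = -2·-24 + -2·11 + -3·-2 + -3·1 = 29
  a_7 = -2·29 + -2·-24 + -3·11 + -3·-2 = -37
  a_8 = -2·-37 + -2·29 + -3·-24 + -3·11 = 55
  a_9 = -2·55 + -2·-37 + -3·29 + -3·-24 = -51
  a_10 = -2·-51 + -2·55 + -3·-37 + -3·29 = 16
  a_11 = -2·16 + -2·-51 + -3·55 + -3·-37 = 16
  a_12 = -2·16 + -2·16 + -3·-51 + -3·55 = -76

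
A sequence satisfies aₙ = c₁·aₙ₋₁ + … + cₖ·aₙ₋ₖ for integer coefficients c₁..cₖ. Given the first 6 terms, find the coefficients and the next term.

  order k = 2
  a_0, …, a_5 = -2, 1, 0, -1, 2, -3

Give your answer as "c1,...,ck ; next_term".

-2,-1 ; 4

  a_2 = -2·1 + -1·-2 = 0
  a_3 = -2·0 + -1·1 = -1
  a_4 = -2·-1 + -1·0 = 2
  a_5 = -2·2 + -1·-1 = -3
  a_6 = -2·-3 + -1·2 = 4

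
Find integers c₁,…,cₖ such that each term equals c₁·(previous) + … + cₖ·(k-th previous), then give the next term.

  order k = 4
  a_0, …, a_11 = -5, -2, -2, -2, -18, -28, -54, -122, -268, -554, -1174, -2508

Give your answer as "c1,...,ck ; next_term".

1,1,2,2 ; -5326

  a_4 = 1·-2 + 1·-2 + 2·-2 + 2·-5 = -18
  a_5 = 1·-18 + 1·-2 + 2·-2 + 2·-2 = -28
  a_6 = 1·-28 + 1·-18 + 2·-2 + 2·-2 = -54
  a_7 = 1·-54 + 1·-28 + 2·-18 + 2·-2 = -122
  a_8 = 1·-122 + 1·-54 + 2·-28 + 2·-18 = -268
  a_9 = 1·-268 + 1·-122 + 2·-54 + 2·-28 = -554
  a_10 = 1·-554 + 1·-268 + 2·-122 + 2·-54 = -1174
  a_11 = 1·-1174 + 1·-554 + 2·-268 + 2·-122 = -2508
  a_12 = 1·-2508 + 1·-1174 + 2·-554 + 2·-268 = -5326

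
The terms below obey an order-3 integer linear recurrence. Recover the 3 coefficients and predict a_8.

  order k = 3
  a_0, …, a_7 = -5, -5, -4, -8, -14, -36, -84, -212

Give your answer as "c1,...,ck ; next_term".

2,2,-2 ; -520

  a_3 = 2·-4 + 2·-5 + -2·-5 = -8
  a_4 = 2·-8 + 2·-4 + -2·-5 = -14
  a_5 = 2·-14 + 2·-8 + -2·-4 = -36
  a_6 = 2·-36 + 2·-14 + -2·-8 = -84
  a_7 = 2·-84 + 2·-36 + -2·-14 = -212
  a_8 = 2·-212 + 2·-84 + -2·-36 = -520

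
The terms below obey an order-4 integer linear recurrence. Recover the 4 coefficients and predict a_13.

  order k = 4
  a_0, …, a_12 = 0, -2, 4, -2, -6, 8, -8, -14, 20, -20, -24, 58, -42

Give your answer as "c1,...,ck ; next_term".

  a_4 = 1·-2 + 0·4 + 2·-2 + -3·0 = -6
  a_5 = 1·-6 + 0·-2 + 2·4 + -3·-2 = 8
  a_6 = 1·8 + 0·-6 + 2·-2 + -3·4 = -8
  a_7 = 1·-8 + 0·8 + 2·-6 + -3·-2 = -14
  a_8 = 1·-14 + 0·-8 + 2·8 + -3·-6 = 20
  a_9 = 1·20 + 0·-14 + 2·-8 + -3·8 = -20
  a_10 = 1·-20 + 0·20 + 2·-14 + -3·-8 = -24
  a_11 = 1·-24 + 0·-20 + 2·20 + -3·-14 = 58
  a_12 = 1·58 + 0·-24 + 2·-20 + -3·20 = -42
  a_13 = 1·-42 + 0·58 + 2·-24 + -3·-20 = -30

1,0,2,-3 ; -30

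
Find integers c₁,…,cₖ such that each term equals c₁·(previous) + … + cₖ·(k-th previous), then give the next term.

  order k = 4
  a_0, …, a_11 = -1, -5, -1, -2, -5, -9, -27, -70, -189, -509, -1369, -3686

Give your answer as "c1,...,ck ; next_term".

2,2,0,-1 ; -9921

  a_4 = 2·-2 + 2·-1 + 0·-5 + -1·-1 = -5
  a_5 = 2·-5 + 2·-2 + 0·-1 + -1·-5 = -9
  a_6 = 2·-9 + 2·-5 + 0·-2 + -1·-1 = -27
  a_7 = 2·-27 + 2·-9 + 0·-5 + -1·-2 = -70
  a_8 = 2·-70 + 2·-27 + 0·-9 + -1·-5 = -189
  a_9 = 2·-189 + 2·-70 + 0·-27 + -1·-9 = -509
  a_10 = 2·-509 + 2·-189 + 0·-70 + -1·-27 = -1369
  a_11 = 2·-1369 + 2·-509 + 0·-189 + -1·-70 = -3686
  a_12 = 2·-3686 + 2·-1369 + 0·-509 + -1·-189 = -9921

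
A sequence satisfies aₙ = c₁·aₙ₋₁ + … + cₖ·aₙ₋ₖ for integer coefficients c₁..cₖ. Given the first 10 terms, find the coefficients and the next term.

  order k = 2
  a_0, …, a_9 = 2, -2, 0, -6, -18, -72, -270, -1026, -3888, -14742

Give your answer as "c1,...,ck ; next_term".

  a_2 = 3·-2 + 3·2 = 0
  a_3 = 3·0 + 3·-2 = -6
  a_4 = 3·-6 + 3·0 = -18
  a_5 = 3·-18 + 3·-6 = -72
  a_6 = 3·-72 + 3·-18 = -270
  a_7 = 3·-270 + 3·-72 = -1026
  a_8 = 3·-1026 + 3·-270 = -3888
  a_9 = 3·-3888 + 3·-1026 = -14742
  a_10 = 3·-14742 + 3·-3888 = -55890

3,3 ; -55890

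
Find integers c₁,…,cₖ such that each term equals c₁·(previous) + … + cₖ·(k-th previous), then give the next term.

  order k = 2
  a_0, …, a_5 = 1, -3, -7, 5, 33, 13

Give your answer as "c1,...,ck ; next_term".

1,-4 ; -119

  a_2 = 1·-3 + -4·1 = -7
  a_3 = 1·-7 + -4·-3 = 5
  a_4 = 1·5 + -4·-7 = 33
  a_5 = 1·33 + -4·5 = 13
  a_6 = 1·13 + -4·33 = -119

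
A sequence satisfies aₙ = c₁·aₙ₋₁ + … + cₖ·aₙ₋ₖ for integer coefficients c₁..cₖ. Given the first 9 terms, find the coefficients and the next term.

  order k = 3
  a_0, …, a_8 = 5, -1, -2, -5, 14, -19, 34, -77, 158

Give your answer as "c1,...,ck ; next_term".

  a_3 = -2·-2 + -1·-1 + -2·5 = -5
  a_4 = -2·-5 + -1·-2 + -2·-1 = 14
  a_5 = -2·14 + -1·-5 + -2·-2 = -19
  a_6 = -2·-19 + -1·14 + -2·-5 = 34
  a_7 = -2·34 + -1·-19 + -2·14 = -77
  a_8 = -2·-77 + -1·34 + -2·-19 = 158
  a_9 = -2·158 + -1·-77 + -2·34 = -307

-2,-1,-2 ; -307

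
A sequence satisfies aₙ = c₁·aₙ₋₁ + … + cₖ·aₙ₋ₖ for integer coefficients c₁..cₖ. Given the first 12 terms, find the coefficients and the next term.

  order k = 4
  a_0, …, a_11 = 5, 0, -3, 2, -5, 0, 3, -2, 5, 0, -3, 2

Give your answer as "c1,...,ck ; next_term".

0,0,0,-1 ; -5

  a_4 = 0·2 + 0·-3 + 0·0 + -1·5 = -5
  a_5 = 0·-5 + 0·2 + 0·-3 + -1·0 = 0
  a_6 = 0·0 + 0·-5 + 0·2 + -1·-3 = 3
  a_7 = 0·3 + 0·0 + 0·-5 + -1·2 = -2
  a_8 = 0·-2 + 0·3 + 0·0 + -1·-5 = 5
  a_9 = 0·5 + 0·-2 + 0·3 + -1·0 = 0
  a_10 = 0·0 + 0·5 + 0·-2 + -1·3 = -3
  a_11 = 0·-3 + 0·0 + 0·5 + -1·-2 = 2
  a_12 = 0·2 + 0·-3 + 0·0 + -1·5 = -5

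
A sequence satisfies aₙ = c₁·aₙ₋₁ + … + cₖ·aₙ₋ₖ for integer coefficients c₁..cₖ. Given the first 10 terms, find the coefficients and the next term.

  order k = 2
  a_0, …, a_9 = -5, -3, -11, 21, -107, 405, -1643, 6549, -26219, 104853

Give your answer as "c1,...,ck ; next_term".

  a_2 = -3·-3 + 4·-5 = -11
  a_3 = -3·-11 + 4·-3 = 21
  a_4 = -3·21 + 4·-11 = -107
  a_5 = -3·-107 + 4·21 = 405
  a_6 = -3·405 + 4·-107 = -1643
  a_7 = -3·-1643 + 4·405 = 6549
  a_8 = -3·6549 + 4·-1643 = -26219
  a_9 = -3·-26219 + 4·6549 = 104853
  a_10 = -3·104853 + 4·-26219 = -419435

-3,4 ; -419435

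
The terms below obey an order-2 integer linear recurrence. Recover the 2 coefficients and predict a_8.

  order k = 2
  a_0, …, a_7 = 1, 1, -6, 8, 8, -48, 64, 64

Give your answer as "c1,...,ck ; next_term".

  a_2 = -2·1 + -4·1 = -6
  a_3 = -2·-6 + -4·1 = 8
  a_4 = -2·8 + -4·-6 = 8
  a_5 = -2·8 + -4·8 = -48
  a_6 = -2·-48 + -4·8 = 64
  a_7 = -2·64 + -4·-48 = 64
  a_8 = -2·64 + -4·64 = -384

-2,-4 ; -384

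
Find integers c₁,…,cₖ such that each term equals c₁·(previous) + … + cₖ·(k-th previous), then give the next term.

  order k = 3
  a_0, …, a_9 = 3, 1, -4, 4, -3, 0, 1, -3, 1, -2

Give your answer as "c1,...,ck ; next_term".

  a_3 = 0·-4 + 1·1 + 1·3 = 4
  a_4 = 0·4 + 1·-4 + 1·1 = -3
  a_5 = 0·-3 + 1·4 + 1·-4 = 0
  a_6 = 0·0 + 1·-3 + 1·4 = 1
  a_7 = 0·1 + 1·0 + 1·-3 = -3
  a_8 = 0·-3 + 1·1 + 1·0 = 1
  a_9 = 0·1 + 1·-3 + 1·1 = -2
  a_10 = 0·-2 + 1·1 + 1·-3 = -2

0,1,1 ; -2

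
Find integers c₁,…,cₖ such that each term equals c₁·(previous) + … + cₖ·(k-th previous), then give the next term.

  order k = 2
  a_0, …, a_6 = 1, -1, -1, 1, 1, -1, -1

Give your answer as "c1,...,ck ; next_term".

  a_2 = 0·-1 + -1·1 = -1
  a_3 = 0·-1 + -1·-1 = 1
  a_4 = 0·1 + -1·-1 = 1
  a_5 = 0·1 + -1·1 = -1
  a_6 = 0·-1 + -1·1 = -1
  a_7 = 0·-1 + -1·-1 = 1

0,-1 ; 1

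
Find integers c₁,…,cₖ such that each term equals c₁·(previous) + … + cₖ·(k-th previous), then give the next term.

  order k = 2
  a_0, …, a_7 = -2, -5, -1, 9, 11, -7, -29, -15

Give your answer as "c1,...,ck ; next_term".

1,-2 ; 43

  a_2 = 1·-5 + -2·-2 = -1
  a_3 = 1·-1 + -2·-5 = 9
  a_4 = 1·9 + -2·-1 = 11
  a_5 = 1·11 + -2·9 = -7
  a_6 = 1·-7 + -2·11 = -29
  a_7 = 1·-29 + -2·-7 = -15
  a_8 = 1·-15 + -2·-29 = 43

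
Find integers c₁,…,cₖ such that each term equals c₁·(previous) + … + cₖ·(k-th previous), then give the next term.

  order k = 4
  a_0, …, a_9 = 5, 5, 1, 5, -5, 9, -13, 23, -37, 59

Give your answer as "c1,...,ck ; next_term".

-1,0,-1,1 ; -95

  a_4 = -1·5 + 0·1 + -1·5 + 1·5 = -5
  a_5 = -1·-5 + 0·5 + -1·1 + 1·5 = 9
  a_6 = -1·9 + 0·-5 + -1·5 + 1·1 = -13
  a_7 = -1·-13 + 0·9 + -1·-5 + 1·5 = 23
  a_8 = -1·23 + 0·-13 + -1·9 + 1·-5 = -37
  a_9 = -1·-37 + 0·23 + -1·-13 + 1·9 = 59
  a_10 = -1·59 + 0·-37 + -1·23 + 1·-13 = -95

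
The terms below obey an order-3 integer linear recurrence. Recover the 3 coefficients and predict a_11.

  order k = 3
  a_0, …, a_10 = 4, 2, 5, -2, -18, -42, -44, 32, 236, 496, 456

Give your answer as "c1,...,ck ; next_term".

2,-2,-2 ; -552

  a_3 = 2·5 + -2·2 + -2·4 = -2
  a_4 = 2·-2 + -2·5 + -2·2 = -18
  a_5 = 2·-18 + -2·-2 + -2·5 = -42
  a_6 = 2·-42 + -2·-18 + -2·-2 = -44
  a_7 = 2·-44 + -2·-42 + -2·-18 = 32
  a_8 = 2·32 + -2·-44 + -2·-42 = 236
  a_9 = 2·236 + -2·32 + -2·-44 = 496
  a_10 = 2·496 + -2·236 + -2·32 = 456
  a_11 = 2·456 + -2·496 + -2·236 = -552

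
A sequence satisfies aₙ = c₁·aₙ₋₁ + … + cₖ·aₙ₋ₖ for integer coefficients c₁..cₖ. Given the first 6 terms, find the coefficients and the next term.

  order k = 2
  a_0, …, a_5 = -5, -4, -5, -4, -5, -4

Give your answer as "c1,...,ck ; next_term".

  a_2 = 0·-4 + 1·-5 = -5
  a_3 = 0·-5 + 1·-4 = -4
  a_4 = 0·-4 + 1·-5 = -5
  a_5 = 0·-5 + 1·-4 = -4
  a_6 = 0·-4 + 1·-5 = -5

0,1 ; -5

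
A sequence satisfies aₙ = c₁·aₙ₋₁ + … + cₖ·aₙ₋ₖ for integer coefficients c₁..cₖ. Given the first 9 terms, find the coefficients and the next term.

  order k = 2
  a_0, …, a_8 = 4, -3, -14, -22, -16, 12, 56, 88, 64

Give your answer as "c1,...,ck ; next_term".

  a_2 = 2·-3 + -2·4 = -14
  a_3 = 2·-14 + -2·-3 = -22
  a_4 = 2·-22 + -2·-14 = -16
  a_5 = 2·-16 + -2·-22 = 12
  a_6 = 2·12 + -2·-16 = 56
  a_7 = 2·56 + -2·12 = 88
  a_8 = 2·88 + -2·56 = 64
  a_9 = 2·64 + -2·88 = -48

2,-2 ; -48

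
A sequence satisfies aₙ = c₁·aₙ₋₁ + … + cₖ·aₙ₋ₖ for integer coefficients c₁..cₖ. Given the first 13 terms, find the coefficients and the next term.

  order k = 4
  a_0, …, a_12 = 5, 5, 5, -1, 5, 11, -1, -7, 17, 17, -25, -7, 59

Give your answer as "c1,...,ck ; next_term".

  a_4 = 0·-1 + -1·5 + 1·5 + 1·5 = 5
  a_5 = 0·5 + -1·-1 + 1·5 + 1·5 = 11
  a_6 = 0·11 + -1·5 + 1·-1 + 1·5 = -1
  a_7 = 0·-1 + -1·11 + 1·5 + 1·-1 = -7
  a_8 = 0·-7 + -1·-1 + 1·11 + 1·5 = 17
  a_9 = 0·17 + -1·-7 + 1·-1 + 1·11 = 17
  a_10 = 0·17 + -1·17 + 1·-7 + 1·-1 = -25
  a_11 = 0·-25 + -1·17 + 1·17 + 1·-7 = -7
  a_12 = 0·-7 + -1·-25 + 1·17 + 1·17 = 59
  a_13 = 0·59 + -1·-7 + 1·-25 + 1·17 = -1

0,-1,1,1 ; -1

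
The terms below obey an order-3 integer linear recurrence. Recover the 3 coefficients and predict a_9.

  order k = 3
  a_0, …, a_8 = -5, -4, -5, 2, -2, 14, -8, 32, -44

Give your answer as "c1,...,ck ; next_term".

  a_3 = 0·-5 + 2·-4 + -2·-5 = 2
  a_4 = 0·2 + 2·-5 + -2·-4 = -2
  a_5 = 0·-2 + 2·2 + -2·-5 = 14
  a_6 = 0·14 + 2·-2 + -2·2 = -8
  a_7 = 0·-8 + 2·14 + -2·-2 = 32
  a_8 = 0·32 + 2·-8 + -2·14 = -44
  a_9 = 0·-44 + 2·32 + -2·-8 = 80

0,2,-2 ; 80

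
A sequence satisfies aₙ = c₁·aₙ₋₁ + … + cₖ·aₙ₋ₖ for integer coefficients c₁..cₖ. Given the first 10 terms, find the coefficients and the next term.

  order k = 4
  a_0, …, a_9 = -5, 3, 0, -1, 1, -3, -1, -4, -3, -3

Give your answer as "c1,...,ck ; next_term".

1,1,-1,-1 ; -1

  a_4 = 1·-1 + 1·0 + -1·3 + -1·-5 = 1
  a_5 = 1·1 + 1·-1 + -1·0 + -1·3 = -3
  a_6 = 1·-3 + 1·1 + -1·-1 + -1·0 = -1
  a_7 = 1·-1 + 1·-3 + -1·1 + -1·-1 = -4
  a_8 = 1·-4 + 1·-1 + -1·-3 + -1·1 = -3
  a_9 = 1·-3 + 1·-4 + -1·-1 + -1·-3 = -3
  a_10 = 1·-3 + 1·-3 + -1·-4 + -1·-1 = -1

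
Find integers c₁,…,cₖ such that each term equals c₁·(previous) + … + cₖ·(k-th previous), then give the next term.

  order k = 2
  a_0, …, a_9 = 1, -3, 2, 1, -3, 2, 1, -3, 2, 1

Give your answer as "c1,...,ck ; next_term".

-1,-1 ; -3

  a_2 = -1·-3 + -1·1 = 2
  a_3 = -1·2 + -1·-3 = 1
  a_4 = -1·1 + -1·2 = -3
  a_5 = -1·-3 + -1·1 = 2
  a_6 = -1·2 + -1·-3 = 1
  a_7 = -1·1 + -1·2 = -3
  a_8 = -1·-3 + -1·1 = 2
  a_9 = -1·2 + -1·-3 = 1
  a_10 = -1·1 + -1·2 = -3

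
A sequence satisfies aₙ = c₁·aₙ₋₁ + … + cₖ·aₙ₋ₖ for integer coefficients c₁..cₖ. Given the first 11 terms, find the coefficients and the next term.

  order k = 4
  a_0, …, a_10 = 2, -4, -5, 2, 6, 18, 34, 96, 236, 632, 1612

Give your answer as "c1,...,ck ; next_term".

  a_4 = 2·2 + 2·-5 + -2·-4 + 2·2 = 6
  a_5 = 2·6 + 2·2 + -2·-5 + 2·-4 = 18
  a_6 = 2·18 + 2·6 + -2·2 + 2·-5 = 34
  a_7 = 2·34 + 2·18 + -2·6 + 2·2 = 96
  a_8 = 2·96 + 2·34 + -2·18 + 2·6 = 236
  a_9 = 2·236 + 2·96 + -2·34 + 2·18 = 632
  a_10 = 2·632 + 2·236 + -2·96 + 2·34 = 1612
  a_11 = 2·1612 + 2·632 + -2·236 + 2·96 = 4208

2,2,-2,2 ; 4208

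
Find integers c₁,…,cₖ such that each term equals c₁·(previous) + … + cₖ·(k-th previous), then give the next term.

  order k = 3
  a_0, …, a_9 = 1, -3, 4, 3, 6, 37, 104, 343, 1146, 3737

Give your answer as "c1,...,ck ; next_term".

  a_3 = 2·4 + 3·-3 + 4·1 = 3
  a_4 = 2·3 + 3·4 + 4·-3 = 6
  a_5 = 2·6 + 3·3 + 4·4 = 37
  a_6 = 2·37 + 3·6 + 4·3 = 104
  a_7 = 2·104 + 3·37 + 4·6 = 343
  a_8 = 2·343 + 3·104 + 4·37 = 1146
  a_9 = 2·1146 + 3·343 + 4·104 = 3737
  a_10 = 2·3737 + 3·1146 + 4·343 = 12284

2,3,4 ; 12284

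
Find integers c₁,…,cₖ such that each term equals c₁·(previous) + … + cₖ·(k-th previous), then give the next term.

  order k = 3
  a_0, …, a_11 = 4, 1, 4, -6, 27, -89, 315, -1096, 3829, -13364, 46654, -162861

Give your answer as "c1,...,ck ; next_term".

-3,2,1 ; 568527

  a_3 = -3·4 + 2·1 + 1·4 = -6
  a_4 = -3·-6 + 2·4 + 1·1 = 27
  a_5 = -3·27 + 2·-6 + 1·4 = -89
  a_6 = -3·-89 + 2·27 + 1·-6 = 315
  a_7 = -3·315 + 2·-89 + 1·27 = -1096
  a_8 = -3·-1096 + 2·315 + 1·-89 = 3829
  a_9 = -3·3829 + 2·-1096 + 1·315 = -13364
  a_10 = -3·-13364 + 2·3829 + 1·-1096 = 46654
  a_11 = -3·46654 + 2·-13364 + 1·3829 = -162861
  a_12 = -3·-162861 + 2·46654 + 1·-13364 = 568527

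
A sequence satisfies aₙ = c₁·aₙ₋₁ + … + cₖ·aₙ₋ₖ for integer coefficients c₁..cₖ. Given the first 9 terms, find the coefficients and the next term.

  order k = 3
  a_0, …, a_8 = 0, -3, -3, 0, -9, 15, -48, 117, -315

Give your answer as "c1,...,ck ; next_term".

  a_3 = -2·-3 + 2·-3 + 1·0 = 0
  a_4 = -2·0 + 2·-3 + 1·-3 = -9
  a_5 = -2·-9 + 2·0 + 1·-3 = 15
  a_6 = -2·15 + 2·-9 + 1·0 = -48
  a_7 = -2·-48 + 2·15 + 1·-9 = 117
  a_8 = -2·117 + 2·-48 + 1·15 = -315
  a_9 = -2·-315 + 2·117 + 1·-48 = 816

-2,2,1 ; 816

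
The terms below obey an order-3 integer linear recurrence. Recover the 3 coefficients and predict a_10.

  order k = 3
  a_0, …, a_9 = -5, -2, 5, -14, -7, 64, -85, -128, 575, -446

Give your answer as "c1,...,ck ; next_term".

  a_3 = -1·5 + -3·-2 + 3·-5 = -14
  a_4 = -1·-14 + -3·5 + 3·-2 = -7
  a_5 = -1·-7 + -3·-14 + 3·5 = 64
  a_6 = -1·64 + -3·-7 + 3·-14 = -85
  a_7 = -1·-85 + -3·64 + 3·-7 = -128
  a_8 = -1·-128 + -3·-85 + 3·64 = 575
  a_9 = -1·575 + -3·-128 + 3·-85 = -446
  a_10 = -1·-446 + -3·575 + 3·-128 = -1663

-1,-3,3 ; -1663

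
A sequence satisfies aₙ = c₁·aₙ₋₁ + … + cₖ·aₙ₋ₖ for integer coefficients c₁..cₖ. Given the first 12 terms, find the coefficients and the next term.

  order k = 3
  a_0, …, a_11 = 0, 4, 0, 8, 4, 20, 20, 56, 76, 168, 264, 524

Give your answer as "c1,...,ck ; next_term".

1,2,-1 ; 884

  a_3 = 1·0 + 2·4 + -1·0 = 8
  a_4 = 1·8 + 2·0 + -1·4 = 4
  a_5 = 1·4 + 2·8 + -1·0 = 20
  a_6 = 1·20 + 2·4 + -1·8 = 20
  a_7 = 1·20 + 2·20 + -1·4 = 56
  a_8 = 1·56 + 2·20 + -1·20 = 76
  a_9 = 1·76 + 2·56 + -1·20 = 168
  a_10 = 1·168 + 2·76 + -1·56 = 264
  a_11 = 1·264 + 2·168 + -1·76 = 524
  a_12 = 1·524 + 2·264 + -1·168 = 884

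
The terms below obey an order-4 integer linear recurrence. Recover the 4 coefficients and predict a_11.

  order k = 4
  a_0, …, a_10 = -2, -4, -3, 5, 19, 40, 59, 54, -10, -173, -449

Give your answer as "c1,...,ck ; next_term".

2,-1,-1,-1 ; -769

  a_4 = 2·5 + -1·-3 + -1·-4 + -1·-2 = 19
  a_5 = 2·19 + -1·5 + -1·-3 + -1·-4 = 40
  a_6 = 2·40 + -1·19 + -1·5 + -1·-3 = 59
  a_7 = 2·59 + -1·40 + -1·19 + -1·5 = 54
  a_8 = 2·54 + -1·59 + -1·40 + -1·19 = -10
  a_9 = 2·-10 + -1·54 + -1·59 + -1·40 = -173
  a_10 = 2·-173 + -1·-10 + -1·54 + -1·59 = -449
  a_11 = 2·-449 + -1·-173 + -1·-10 + -1·54 = -769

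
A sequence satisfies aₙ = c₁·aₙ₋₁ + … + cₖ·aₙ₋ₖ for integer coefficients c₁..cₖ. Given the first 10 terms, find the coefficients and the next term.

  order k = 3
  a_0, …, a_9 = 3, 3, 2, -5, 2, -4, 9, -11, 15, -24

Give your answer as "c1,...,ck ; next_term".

-1,0,-1 ; 35

  a_3 = -1·2 + 0·3 + -1·3 = -5
  a_4 = -1·-5 + 0·2 + -1·3 = 2
  a_5 = -1·2 + 0·-5 + -1·2 = -4
  a_6 = -1·-4 + 0·2 + -1·-5 = 9
  a_7 = -1·9 + 0·-4 + -1·2 = -11
  a_8 = -1·-11 + 0·9 + -1·-4 = 15
  a_9 = -1·15 + 0·-11 + -1·9 = -24
  a_10 = -1·-24 + 0·15 + -1·-11 = 35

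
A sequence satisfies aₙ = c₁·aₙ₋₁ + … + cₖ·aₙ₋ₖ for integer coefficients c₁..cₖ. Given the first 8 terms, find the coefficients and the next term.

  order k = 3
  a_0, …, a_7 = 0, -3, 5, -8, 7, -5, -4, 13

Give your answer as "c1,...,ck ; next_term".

-1,1,2 ; -27

  a_3 = -1·5 + 1·-3 + 2·0 = -8
  a_4 = -1·-8 + 1·5 + 2·-3 = 7
  a_5 = -1·7 + 1·-8 + 2·5 = -5
  a_6 = -1·-5 + 1·7 + 2·-8 = -4
  a_7 = -1·-4 + 1·-5 + 2·7 = 13
  a_8 = -1·13 + 1·-4 + 2·-5 = -27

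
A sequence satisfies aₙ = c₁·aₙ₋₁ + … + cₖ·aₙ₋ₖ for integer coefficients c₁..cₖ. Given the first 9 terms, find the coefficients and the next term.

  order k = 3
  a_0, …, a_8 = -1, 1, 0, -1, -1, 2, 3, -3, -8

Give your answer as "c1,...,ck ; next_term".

0,-2,-1 ; 3

  a_3 = 0·0 + -2·1 + -1·-1 = -1
  a_4 = 0·-1 + -2·0 + -1·1 = -1
  a_5 = 0·-1 + -2·-1 + -1·0 = 2
  a_6 = 0·2 + -2·-1 + -1·-1 = 3
  a_7 = 0·3 + -2·2 + -1·-1 = -3
  a_8 = 0·-3 + -2·3 + -1·2 = -8
  a_9 = 0·-8 + -2·-3 + -1·3 = 3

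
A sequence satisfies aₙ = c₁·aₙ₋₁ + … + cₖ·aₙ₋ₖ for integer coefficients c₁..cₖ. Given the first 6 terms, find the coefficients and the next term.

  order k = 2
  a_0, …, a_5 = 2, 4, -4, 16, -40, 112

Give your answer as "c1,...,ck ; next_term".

  a_2 = -2·4 + 2·2 = -4
  a_3 = -2·-4 + 2·4 = 16
  a_4 = -2·16 + 2·-4 = -40
  a_5 = -2·-40 + 2·16 = 112
  a_6 = -2·112 + 2·-40 = -304

-2,2 ; -304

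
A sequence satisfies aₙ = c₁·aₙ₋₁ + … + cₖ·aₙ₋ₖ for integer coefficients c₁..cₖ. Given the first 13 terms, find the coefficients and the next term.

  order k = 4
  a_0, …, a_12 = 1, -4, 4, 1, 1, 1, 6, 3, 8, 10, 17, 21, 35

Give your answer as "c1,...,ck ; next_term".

  a_4 = 0·1 + 1·4 + 1·-4 + 1·1 = 1
  a_5 = 0·1 + 1·1 + 1·4 + 1·-4 = 1
  a_6 = 0·1 + 1·1 + 1·1 + 1·4 = 6
  a_7 = 0·6 + 1·1 + 1·1 + 1·1 = 3
  a_8 = 0·3 + 1·6 + 1·1 + 1·1 = 8
  a_9 = 0·8 + 1·3 + 1·6 + 1·1 = 10
  a_10 = 0·10 + 1·8 + 1·3 + 1·6 = 17
  a_11 = 0·17 + 1·10 + 1·8 + 1·3 = 21
  a_12 = 0·21 + 1·17 + 1·10 + 1·8 = 35
  a_13 = 0·35 + 1·21 + 1·17 + 1·10 = 48

0,1,1,1 ; 48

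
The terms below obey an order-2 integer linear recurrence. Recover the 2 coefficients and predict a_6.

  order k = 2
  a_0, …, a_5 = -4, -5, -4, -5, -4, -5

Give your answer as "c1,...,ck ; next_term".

  a_2 = 0·-5 + 1·-4 = -4
  a_3 = 0·-4 + 1·-5 = -5
  a_4 = 0·-5 + 1·-4 = -4
  a_5 = 0·-4 + 1·-5 = -5
  a_6 = 0·-5 + 1·-4 = -4

0,1 ; -4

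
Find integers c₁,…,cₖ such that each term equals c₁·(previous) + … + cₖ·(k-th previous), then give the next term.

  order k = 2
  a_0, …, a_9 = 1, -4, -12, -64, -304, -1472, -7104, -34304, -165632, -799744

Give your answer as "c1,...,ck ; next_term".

  a_2 = 4·-4 + 4·1 = -12
  a_3 = 4·-12 + 4·-4 = -64
  a_4 = 4·-64 + 4·-12 = -304
  a_5 = 4·-304 + 4·-64 = -1472
  a_6 = 4·-1472 + 4·-304 = -7104
  a_7 = 4·-7104 + 4·-1472 = -34304
  a_8 = 4·-34304 + 4·-7104 = -165632
  a_9 = 4·-165632 + 4·-34304 = -799744
  a_10 = 4·-799744 + 4·-165632 = -3861504

4,4 ; -3861504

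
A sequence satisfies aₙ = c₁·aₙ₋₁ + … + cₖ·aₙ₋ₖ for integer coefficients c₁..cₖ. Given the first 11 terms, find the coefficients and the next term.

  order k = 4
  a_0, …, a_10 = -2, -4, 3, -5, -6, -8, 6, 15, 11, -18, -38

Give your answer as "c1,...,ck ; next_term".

  a_4 = 1·-5 + -1·3 + -1·-4 + 1·-2 = -6
  a_5 = 1·-6 + -1·-5 + -1·3 + 1·-4 = -8
  a_6 = 1·-8 + -1·-6 + -1·-5 + 1·3 = 6
  a_7 = 1·6 + -1·-8 + -1·-6 + 1·-5 = 15
  a_8 = 1·15 + -1·6 + -1·-8 + 1·-6 = 11
  a_9 = 1·11 + -1·15 + -1·6 + 1·-8 = -18
  a_10 = 1·-18 + -1·11 + -1·15 + 1·6 = -38
  a_11 = 1·-38 + -1·-18 + -1·11 + 1·15 = -16

1,-1,-1,1 ; -16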